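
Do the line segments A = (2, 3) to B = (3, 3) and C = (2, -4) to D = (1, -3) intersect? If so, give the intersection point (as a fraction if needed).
No (intersection of containing lines falls outside at least one segment)

Parametrize and solve: t = -7, s = 7. At least one of these is outside [0, 1], so the segments do not intersect.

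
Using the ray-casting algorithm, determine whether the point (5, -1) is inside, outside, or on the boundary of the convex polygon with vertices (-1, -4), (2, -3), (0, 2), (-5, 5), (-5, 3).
The point (5, -1) lies strictly outside the polygon

Cast a horizontal ray to the right from the query point and count how many polygon edges it crosses (each edge strictly once or zero times, handled with the usual half-open convention). 
Parity of crossings → even ⇒ outside.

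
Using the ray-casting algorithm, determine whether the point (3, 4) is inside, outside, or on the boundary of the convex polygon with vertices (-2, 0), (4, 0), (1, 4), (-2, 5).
The point (3, 4) lies strictly outside the polygon

Cast a horizontal ray to the right from the query point and count how many polygon edges it crosses (each edge strictly once or zero times, handled with the usual half-open convention). 
Parity of crossings → even ⇒ outside.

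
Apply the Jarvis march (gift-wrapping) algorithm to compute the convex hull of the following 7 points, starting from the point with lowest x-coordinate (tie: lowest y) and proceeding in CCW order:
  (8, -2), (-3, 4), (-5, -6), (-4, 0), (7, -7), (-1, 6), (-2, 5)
Hull (CCW) = [(-5, -6), (7, -7), (8, -2), (-1, 6), (-3, 4), (-4, 0)]

Jarvis march: at each step, from the current hull vertex p, select the next vertex q as the point such that every other point lies strictly to the left of (or on) the directed line p → q. (Equivalently: for every other point r, the cross product (q − p) × (r − p) ≥ 0.)
Starting point (lowest x, tie lowest y): (-5, -6). Wrap until returning to start. Resulting hull: (-5, -6), (7, -7), (8, -2), (-1, 6), (-3, 4), (-4, 0).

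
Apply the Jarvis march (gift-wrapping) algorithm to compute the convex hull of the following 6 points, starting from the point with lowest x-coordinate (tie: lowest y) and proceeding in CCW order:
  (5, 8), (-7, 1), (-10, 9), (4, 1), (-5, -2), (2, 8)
Hull (CCW) = [(-10, 9), (-7, 1), (-5, -2), (4, 1), (5, 8)]

Jarvis march: at each step, from the current hull vertex p, select the next vertex q as the point such that every other point lies strictly to the left of (or on) the directed line p → q. (Equivalently: for every other point r, the cross product (q − p) × (r − p) ≥ 0.)
Starting point (lowest x, tie lowest y): (-10, 9). Wrap until returning to start. Resulting hull: (-10, 9), (-7, 1), (-5, -2), (4, 1), (5, 8).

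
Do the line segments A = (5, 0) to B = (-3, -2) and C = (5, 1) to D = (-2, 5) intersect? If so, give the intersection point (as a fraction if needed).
No (intersection of containing lines falls outside at least one segment)

Parametrize and solve: t = -7/46, s = -4/23. At least one of these is outside [0, 1], so the segments do not intersect.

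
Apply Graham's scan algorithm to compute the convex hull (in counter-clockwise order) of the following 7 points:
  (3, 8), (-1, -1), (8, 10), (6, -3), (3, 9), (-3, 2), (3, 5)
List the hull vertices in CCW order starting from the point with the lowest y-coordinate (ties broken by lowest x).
Hull (CCW) = [(6, -3), (8, 10), (3, 9), (-3, 2), (-1, -1)]

Graham scan procedure:
  1. Find the pivot p₀ = point with lowest y (tie → lowest x): (6, -3).
  2. Sort the remaining points by polar angle around p₀.
  3. Walk through sorted points, maintaining a stack; pop the top while the last three entries make a non-left turn (cross product ≤ 0).
  4. Final stack is the convex hull in CCW order: (6, -3), (8, 10), (3, 9), (-3, 2), (-1, -1).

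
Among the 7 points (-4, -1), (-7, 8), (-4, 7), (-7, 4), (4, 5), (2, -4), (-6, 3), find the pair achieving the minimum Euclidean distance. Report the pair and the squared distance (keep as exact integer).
Pair = ((-7, 4), (-6, 3)); squared distance = 2

Compute all C(7, 2) = 21 pairwise squared distances (x_i − x_j)² + (y_i − y_j)². The minimum is 2, attained by the pair ((-7, 4), (-6, 3)).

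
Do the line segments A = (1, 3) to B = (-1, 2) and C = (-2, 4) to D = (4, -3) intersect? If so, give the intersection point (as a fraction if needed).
Yes; intersection at (-1/2, 9/4) (t = 3/4 on AB, s = 1/4 on CD)

Parametrize AB as A + t(B − A) = (1 + -2 t, 3 + -1 t) and CD as C + s(D − C) = (-2 + 6 s, 4 + -7 s). Solve the linear system for (t, s). Determinant = -20 ≠ 0, so a unique intersection of the containing lines exists. Solution: t = 3/4, s = 1/4 — both in [0, 1], so the segments cross. Intersection point: (-1/2, 9/4).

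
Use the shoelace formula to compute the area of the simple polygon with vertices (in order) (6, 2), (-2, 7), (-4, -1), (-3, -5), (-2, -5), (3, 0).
Area = 119/2

Shoelace formula: Area = (1/2) |Σ_i (x_i · y_{i+1} − x_{i+1} · y_i)| (indices mod n). Compute each cross term:
  (6)(7) − (-2)(2) = 46
  (-2)(-1) − (-4)(7) = 30
  (-4)(-5) − (-3)(-1) = 17
  (-3)(-5) − (-2)(-5) = 5
  (-2)(0) − (3)(-5) = 15
  (3)(2) − (6)(0) = 6
Sum = 119, so (signed) Area = 119/2 = 119/2, |Area| = 119/2.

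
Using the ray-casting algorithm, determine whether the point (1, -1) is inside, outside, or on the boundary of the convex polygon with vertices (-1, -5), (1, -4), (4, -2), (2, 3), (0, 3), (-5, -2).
The point (1, -1) lies strictly inside the polygon

Cast a horizontal ray to the right from the query point and count how many polygon edges it crosses (each edge strictly once or zero times, handled with the usual half-open convention). 
Parity of crossings → odd ⇒ inside.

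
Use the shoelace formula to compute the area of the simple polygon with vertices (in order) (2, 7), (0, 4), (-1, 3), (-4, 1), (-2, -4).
Area = 35/2

Shoelace formula: Area = (1/2) |Σ_i (x_i · y_{i+1} − x_{i+1} · y_i)| (indices mod n). Compute each cross term:
  (2)(4) − (0)(7) = 8
  (0)(3) − (-1)(4) = 4
  (-1)(1) − (-4)(3) = 11
  (-4)(-4) − (-2)(1) = 18
  (-2)(7) − (2)(-4) = -6
Sum = 35, so (signed) Area = 35/2 = 35/2, |Area| = 35/2.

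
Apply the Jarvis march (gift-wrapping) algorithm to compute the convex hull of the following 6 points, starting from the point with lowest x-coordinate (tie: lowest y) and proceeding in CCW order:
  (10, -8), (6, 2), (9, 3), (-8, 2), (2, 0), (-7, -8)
Hull (CCW) = [(-8, 2), (-7, -8), (10, -8), (9, 3)]

Jarvis march: at each step, from the current hull vertex p, select the next vertex q as the point such that every other point lies strictly to the left of (or on) the directed line p → q. (Equivalently: for every other point r, the cross product (q − p) × (r − p) ≥ 0.)
Starting point (lowest x, tie lowest y): (-8, 2). Wrap until returning to start. Resulting hull: (-8, 2), (-7, -8), (10, -8), (9, 3).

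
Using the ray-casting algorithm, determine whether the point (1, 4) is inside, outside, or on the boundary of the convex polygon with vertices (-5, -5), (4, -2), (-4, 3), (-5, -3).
The point (1, 4) lies strictly outside the polygon

Cast a horizontal ray to the right from the query point and count how many polygon edges it crosses (each edge strictly once or zero times, handled with the usual half-open convention). 
Parity of crossings → even ⇒ outside.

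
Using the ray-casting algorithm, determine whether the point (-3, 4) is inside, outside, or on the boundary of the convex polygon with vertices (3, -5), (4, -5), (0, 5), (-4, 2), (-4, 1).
The point (-3, 4) lies strictly outside the polygon

Cast a horizontal ray to the right from the query point and count how many polygon edges it crosses (each edge strictly once or zero times, handled with the usual half-open convention). 
Parity of crossings → even ⇒ outside.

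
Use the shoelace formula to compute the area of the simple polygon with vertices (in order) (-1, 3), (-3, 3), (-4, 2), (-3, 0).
Area = 9/2

Shoelace formula: Area = (1/2) |Σ_i (x_i · y_{i+1} − x_{i+1} · y_i)| (indices mod n). Compute each cross term:
  (-1)(3) − (-3)(3) = 6
  (-3)(2) − (-4)(3) = 6
  (-4)(0) − (-3)(2) = 6
  (-3)(3) − (-1)(0) = -9
Sum = 9, so (signed) Area = 9/2 = 9/2, |Area| = 9/2.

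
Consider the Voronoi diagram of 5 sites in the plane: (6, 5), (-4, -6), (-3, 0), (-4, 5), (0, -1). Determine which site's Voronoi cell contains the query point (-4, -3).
Nearest site = (-4, -6)

The Voronoi cell of site s contains exactly those query points closer to s than to any other site. Compute squared distances from q = (-4, -3) to each site:
  (-4 − -4)² + (-6 − -3)² = 9
  (-3 − -4)² + (0 − -3)² = 10
  (0 − -4)² + (-1 − -3)² = 20
  (-4 − -4)² + (5 − -3)² = 64
  (6 − -4)² + (5 − -3)² = 164
Minimum is attained by (-4, -6), so q lies in its Voronoi cell.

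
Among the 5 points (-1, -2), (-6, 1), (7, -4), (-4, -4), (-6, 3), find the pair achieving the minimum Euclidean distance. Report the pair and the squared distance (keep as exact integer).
Pair = ((-6, 1), (-6, 3)); squared distance = 4

Compute all C(5, 2) = 10 pairwise squared distances (x_i − x_j)² + (y_i − y_j)². The minimum is 4, attained by the pair ((-6, 1), (-6, 3)).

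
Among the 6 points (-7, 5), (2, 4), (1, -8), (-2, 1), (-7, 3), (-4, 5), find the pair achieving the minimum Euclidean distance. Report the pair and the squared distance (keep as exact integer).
Pair = ((-7, 5), (-7, 3)); squared distance = 4

Compute all C(6, 2) = 15 pairwise squared distances (x_i − x_j)² + (y_i − y_j)². The minimum is 4, attained by the pair ((-7, 5), (-7, 3)).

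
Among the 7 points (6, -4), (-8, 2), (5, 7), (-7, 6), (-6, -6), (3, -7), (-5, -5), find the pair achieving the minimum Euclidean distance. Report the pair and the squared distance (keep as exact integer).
Pair = ((-6, -6), (-5, -5)); squared distance = 2

Compute all C(7, 2) = 21 pairwise squared distances (x_i − x_j)² + (y_i − y_j)². The minimum is 2, attained by the pair ((-6, -6), (-5, -5)).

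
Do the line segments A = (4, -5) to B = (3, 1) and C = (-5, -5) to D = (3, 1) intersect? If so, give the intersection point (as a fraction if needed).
Yes; intersection at (3, 1) (t = 1 on AB, s = 1 on CD)

Parametrize AB as A + t(B − A) = (4 + -1 t, -5 + 6 t) and CD as C + s(D − C) = (-5 + 8 s, -5 + 6 s). Solve the linear system for (t, s). Determinant = 54 ≠ 0, so a unique intersection of the containing lines exists. Solution: t = 1, s = 1 — both in [0, 1], so the segments cross. Intersection point: (3, 1).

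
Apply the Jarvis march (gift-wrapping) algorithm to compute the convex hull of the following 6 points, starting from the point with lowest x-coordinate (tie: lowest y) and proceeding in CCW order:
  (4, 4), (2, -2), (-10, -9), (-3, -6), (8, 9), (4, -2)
Hull (CCW) = [(-10, -9), (-3, -6), (4, -2), (8, 9)]

Jarvis march: at each step, from the current hull vertex p, select the next vertex q as the point such that every other point lies strictly to the left of (or on) the directed line p → q. (Equivalently: for every other point r, the cross product (q − p) × (r − p) ≥ 0.)
Starting point (lowest x, tie lowest y): (-10, -9). Wrap until returning to start. Resulting hull: (-10, -9), (-3, -6), (4, -2), (8, 9).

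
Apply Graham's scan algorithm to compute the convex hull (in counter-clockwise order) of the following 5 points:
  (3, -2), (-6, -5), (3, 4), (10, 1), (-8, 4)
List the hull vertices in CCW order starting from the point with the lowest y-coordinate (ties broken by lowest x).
Hull (CCW) = [(-6, -5), (3, -2), (10, 1), (3, 4), (-8, 4)]

Graham scan procedure:
  1. Find the pivot p₀ = point with lowest y (tie → lowest x): (-6, -5).
  2. Sort the remaining points by polar angle around p₀.
  3. Walk through sorted points, maintaining a stack; pop the top while the last three entries make a non-left turn (cross product ≤ 0).
  4. Final stack is the convex hull in CCW order: (-6, -5), (3, -2), (10, 1), (3, 4), (-8, 4).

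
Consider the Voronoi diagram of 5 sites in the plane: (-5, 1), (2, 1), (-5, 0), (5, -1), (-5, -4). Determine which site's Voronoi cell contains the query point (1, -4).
Nearest site = (5, -1)

The Voronoi cell of site s contains exactly those query points closer to s than to any other site. Compute squared distances from q = (1, -4) to each site:
  (5 − 1)² + (-1 − -4)² = 25
  (2 − 1)² + (1 − -4)² = 26
  (-5 − 1)² + (-4 − -4)² = 36
  (-5 − 1)² + (0 − -4)² = 52
  (-5 − 1)² + (1 − -4)² = 61
Minimum is attained by (5, -1), so q lies in its Voronoi cell.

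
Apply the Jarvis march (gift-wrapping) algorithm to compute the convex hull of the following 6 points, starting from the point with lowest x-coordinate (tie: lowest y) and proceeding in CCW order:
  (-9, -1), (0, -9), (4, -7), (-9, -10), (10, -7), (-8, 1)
Hull (CCW) = [(-9, -10), (0, -9), (10, -7), (-8, 1), (-9, -1)]

Jarvis march: at each step, from the current hull vertex p, select the next vertex q as the point such that every other point lies strictly to the left of (or on) the directed line p → q. (Equivalently: for every other point r, the cross product (q − p) × (r − p) ≥ 0.)
Starting point (lowest x, tie lowest y): (-9, -10). Wrap until returning to start. Resulting hull: (-9, -10), (0, -9), (10, -7), (-8, 1), (-9, -1).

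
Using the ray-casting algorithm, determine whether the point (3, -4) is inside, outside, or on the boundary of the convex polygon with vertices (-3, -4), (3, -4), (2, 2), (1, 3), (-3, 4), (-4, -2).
The point (3, -4) lies on the polygon boundary

Boundary check: the query satisfies the collinearity and bounding-box conditions for some polygon edge, so it lies exactly on the boundary.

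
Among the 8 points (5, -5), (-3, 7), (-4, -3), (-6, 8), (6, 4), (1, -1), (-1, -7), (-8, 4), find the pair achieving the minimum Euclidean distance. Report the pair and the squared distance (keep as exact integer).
Pair = ((-3, 7), (-6, 8)); squared distance = 10

Compute all C(8, 2) = 28 pairwise squared distances (x_i − x_j)² + (y_i − y_j)². The minimum is 10, attained by the pair ((-3, 7), (-6, 8)).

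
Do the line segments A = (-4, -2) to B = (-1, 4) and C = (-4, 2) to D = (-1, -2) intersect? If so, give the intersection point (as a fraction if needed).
Yes; intersection at (-14/5, 2/5) (t = 2/5 on AB, s = 2/5 on CD)

Parametrize AB as A + t(B − A) = (-4 + 3 t, -2 + 6 t) and CD as C + s(D − C) = (-4 + 3 s, 2 + -4 s). Solve the linear system for (t, s). Determinant = 30 ≠ 0, so a unique intersection of the containing lines exists. Solution: t = 2/5, s = 2/5 — both in [0, 1], so the segments cross. Intersection point: (-14/5, 2/5).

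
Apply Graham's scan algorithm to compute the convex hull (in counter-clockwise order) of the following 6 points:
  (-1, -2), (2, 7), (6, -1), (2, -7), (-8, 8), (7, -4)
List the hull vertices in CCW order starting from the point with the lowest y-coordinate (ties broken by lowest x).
Hull (CCW) = [(2, -7), (7, -4), (6, -1), (2, 7), (-8, 8)]

Graham scan procedure:
  1. Find the pivot p₀ = point with lowest y (tie → lowest x): (2, -7).
  2. Sort the remaining points by polar angle around p₀.
  3. Walk through sorted points, maintaining a stack; pop the top while the last three entries make a non-left turn (cross product ≤ 0).
  4. Final stack is the convex hull in CCW order: (2, -7), (7, -4), (6, -1), (2, 7), (-8, 8).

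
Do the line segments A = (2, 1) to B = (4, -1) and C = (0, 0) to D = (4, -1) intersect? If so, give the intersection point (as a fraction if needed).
Yes; intersection at (4, -1) (t = 1 on AB, s = 1 on CD)

Parametrize AB as A + t(B − A) = (2 + 2 t, 1 + -2 t) and CD as C + s(D − C) = (0 + 4 s, 0 + -1 s). Solve the linear system for (t, s). Determinant = -6 ≠ 0, so a unique intersection of the containing lines exists. Solution: t = 1, s = 1 — both in [0, 1], so the segments cross. Intersection point: (4, -1).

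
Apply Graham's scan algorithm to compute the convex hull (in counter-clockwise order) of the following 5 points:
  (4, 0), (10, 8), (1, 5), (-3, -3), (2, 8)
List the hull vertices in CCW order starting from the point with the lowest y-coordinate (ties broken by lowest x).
Hull (CCW) = [(-3, -3), (4, 0), (10, 8), (2, 8)]

Graham scan procedure:
  1. Find the pivot p₀ = point with lowest y (tie → lowest x): (-3, -3).
  2. Sort the remaining points by polar angle around p₀.
  3. Walk through sorted points, maintaining a stack; pop the top while the last three entries make a non-left turn (cross product ≤ 0).
  4. Final stack is the convex hull in CCW order: (-3, -3), (4, 0), (10, 8), (2, 8).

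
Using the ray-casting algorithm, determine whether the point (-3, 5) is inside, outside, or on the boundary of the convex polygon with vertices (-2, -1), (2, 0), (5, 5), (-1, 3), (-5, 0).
The point (-3, 5) lies strictly outside the polygon

Cast a horizontal ray to the right from the query point and count how many polygon edges it crosses (each edge strictly once or zero times, handled with the usual half-open convention). 
Parity of crossings → even ⇒ outside.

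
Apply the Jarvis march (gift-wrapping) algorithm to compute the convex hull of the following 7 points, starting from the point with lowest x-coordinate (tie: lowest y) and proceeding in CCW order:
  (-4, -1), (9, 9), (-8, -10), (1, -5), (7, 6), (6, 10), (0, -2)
Hull (CCW) = [(-8, -10), (1, -5), (9, 9), (6, 10), (-4, -1)]

Jarvis march: at each step, from the current hull vertex p, select the next vertex q as the point such that every other point lies strictly to the left of (or on) the directed line p → q. (Equivalently: for every other point r, the cross product (q − p) × (r − p) ≥ 0.)
Starting point (lowest x, tie lowest y): (-8, -10). Wrap until returning to start. Resulting hull: (-8, -10), (1, -5), (9, 9), (6, 10), (-4, -1).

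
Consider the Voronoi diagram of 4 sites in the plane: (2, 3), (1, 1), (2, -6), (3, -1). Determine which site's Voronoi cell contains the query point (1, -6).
Nearest site = (2, -6)

The Voronoi cell of site s contains exactly those query points closer to s than to any other site. Compute squared distances from q = (1, -6) to each site:
  (2 − 1)² + (-6 − -6)² = 1
  (3 − 1)² + (-1 − -6)² = 29
  (1 − 1)² + (1 − -6)² = 49
  (2 − 1)² + (3 − -6)² = 82
Minimum is attained by (2, -6), so q lies in its Voronoi cell.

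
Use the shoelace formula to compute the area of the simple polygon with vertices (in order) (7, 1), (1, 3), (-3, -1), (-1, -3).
Area = 28

Shoelace formula: Area = (1/2) |Σ_i (x_i · y_{i+1} − x_{i+1} · y_i)| (indices mod n). Compute each cross term:
  (7)(3) − (1)(1) = 20
  (1)(-1) − (-3)(3) = 8
  (-3)(-3) − (-1)(-1) = 8
  (-1)(1) − (7)(-3) = 20
Sum = 56, so (signed) Area = 56/2 = 28, |Area| = 28.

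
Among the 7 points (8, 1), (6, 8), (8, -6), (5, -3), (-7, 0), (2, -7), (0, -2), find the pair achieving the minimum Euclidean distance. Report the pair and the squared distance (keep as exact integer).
Pair = ((8, -6), (5, -3)); squared distance = 18

Compute all C(7, 2) = 21 pairwise squared distances (x_i − x_j)² + (y_i − y_j)². The minimum is 18, attained by the pair ((8, -6), (5, -3)).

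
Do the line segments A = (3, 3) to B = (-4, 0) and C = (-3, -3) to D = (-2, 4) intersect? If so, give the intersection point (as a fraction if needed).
Yes; intersection at (-57/23, 15/23) (t = 18/23 on AB, s = 12/23 on CD)

Parametrize AB as A + t(B − A) = (3 + -7 t, 3 + -3 t) and CD as C + s(D − C) = (-3 + 1 s, -3 + 7 s). Solve the linear system for (t, s). Determinant = 46 ≠ 0, so a unique intersection of the containing lines exists. Solution: t = 18/23, s = 12/23 — both in [0, 1], so the segments cross. Intersection point: (-57/23, 15/23).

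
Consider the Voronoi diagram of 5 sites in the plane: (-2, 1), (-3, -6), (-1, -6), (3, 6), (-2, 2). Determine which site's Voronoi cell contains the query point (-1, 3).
Nearest site = (-2, 2)

The Voronoi cell of site s contains exactly those query points closer to s than to any other site. Compute squared distances from q = (-1, 3) to each site:
  (-2 − -1)² + (2 − 3)² = 2
  (-2 − -1)² + (1 − 3)² = 5
  (3 − -1)² + (6 − 3)² = 25
  (-1 − -1)² + (-6 − 3)² = 81
  (-3 − -1)² + (-6 − 3)² = 85
Minimum is attained by (-2, 2), so q lies in its Voronoi cell.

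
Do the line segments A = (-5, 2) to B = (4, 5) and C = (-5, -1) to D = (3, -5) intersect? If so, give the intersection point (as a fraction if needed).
No (intersection of containing lines falls outside at least one segment)

Parametrize and solve: t = -2/5, s = -9/20. At least one of these is outside [0, 1], so the segments do not intersect.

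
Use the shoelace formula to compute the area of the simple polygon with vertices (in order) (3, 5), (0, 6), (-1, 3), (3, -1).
Area = 17

Shoelace formula: Area = (1/2) |Σ_i (x_i · y_{i+1} − x_{i+1} · y_i)| (indices mod n). Compute each cross term:
  (3)(6) − (0)(5) = 18
  (0)(3) − (-1)(6) = 6
  (-1)(-1) − (3)(3) = -8
  (3)(5) − (3)(-1) = 18
Sum = 34, so (signed) Area = 34/2 = 17, |Area| = 17.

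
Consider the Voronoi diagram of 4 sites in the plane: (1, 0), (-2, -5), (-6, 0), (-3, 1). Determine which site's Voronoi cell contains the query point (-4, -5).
Nearest site = (-2, -5)

The Voronoi cell of site s contains exactly those query points closer to s than to any other site. Compute squared distances from q = (-4, -5) to each site:
  (-2 − -4)² + (-5 − -5)² = 4
  (-6 − -4)² + (0 − -5)² = 29
  (-3 − -4)² + (1 − -5)² = 37
  (1 − -4)² + (0 − -5)² = 50
Minimum is attained by (-2, -5), so q lies in its Voronoi cell.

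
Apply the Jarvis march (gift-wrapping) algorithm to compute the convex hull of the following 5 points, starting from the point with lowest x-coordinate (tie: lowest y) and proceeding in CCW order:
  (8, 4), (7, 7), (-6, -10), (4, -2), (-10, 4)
Hull (CCW) = [(-10, 4), (-6, -10), (4, -2), (8, 4), (7, 7)]

Jarvis march: at each step, from the current hull vertex p, select the next vertex q as the point such that every other point lies strictly to the left of (or on) the directed line p → q. (Equivalently: for every other point r, the cross product (q − p) × (r − p) ≥ 0.)
Starting point (lowest x, tie lowest y): (-10, 4). Wrap until returning to start. Resulting hull: (-10, 4), (-6, -10), (4, -2), (8, 4), (7, 7).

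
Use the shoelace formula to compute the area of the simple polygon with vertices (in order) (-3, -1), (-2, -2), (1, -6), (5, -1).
Area = 39/2

Shoelace formula: Area = (1/2) |Σ_i (x_i · y_{i+1} − x_{i+1} · y_i)| (indices mod n). Compute each cross term:
  (-3)(-2) − (-2)(-1) = 4
  (-2)(-6) − (1)(-2) = 14
  (1)(-1) − (5)(-6) = 29
  (5)(-1) − (-3)(-1) = -8
Sum = 39, so (signed) Area = 39/2 = 39/2, |Area| = 39/2.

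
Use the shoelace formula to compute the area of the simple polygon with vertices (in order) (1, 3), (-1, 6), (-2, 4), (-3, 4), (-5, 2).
Area = 9

Shoelace formula: Area = (1/2) |Σ_i (x_i · y_{i+1} − x_{i+1} · y_i)| (indices mod n). Compute each cross term:
  (1)(6) − (-1)(3) = 9
  (-1)(4) − (-2)(6) = 8
  (-2)(4) − (-3)(4) = 4
  (-3)(2) − (-5)(4) = 14
  (-5)(3) − (1)(2) = -17
Sum = 18, so (signed) Area = 18/2 = 9, |Area| = 9.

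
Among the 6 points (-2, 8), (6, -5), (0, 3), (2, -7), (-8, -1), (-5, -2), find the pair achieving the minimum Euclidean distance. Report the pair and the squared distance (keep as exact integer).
Pair = ((-8, -1), (-5, -2)); squared distance = 10

Compute all C(6, 2) = 15 pairwise squared distances (x_i − x_j)² + (y_i − y_j)². The minimum is 10, attained by the pair ((-8, -1), (-5, -2)).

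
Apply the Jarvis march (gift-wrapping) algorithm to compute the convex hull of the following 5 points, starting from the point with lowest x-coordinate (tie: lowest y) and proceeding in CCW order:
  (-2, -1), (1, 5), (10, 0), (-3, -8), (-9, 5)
Hull (CCW) = [(-9, 5), (-3, -8), (10, 0), (1, 5)]

Jarvis march: at each step, from the current hull vertex p, select the next vertex q as the point such that every other point lies strictly to the left of (or on) the directed line p → q. (Equivalently: for every other point r, the cross product (q − p) × (r − p) ≥ 0.)
Starting point (lowest x, tie lowest y): (-9, 5). Wrap until returning to start. Resulting hull: (-9, 5), (-3, -8), (10, 0), (1, 5).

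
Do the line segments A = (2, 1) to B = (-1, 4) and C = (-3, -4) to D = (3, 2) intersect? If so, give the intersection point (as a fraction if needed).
Yes; intersection at (2, 1) (t = 0 on AB, s = 5/6 on CD)

Parametrize AB as A + t(B − A) = (2 + -3 t, 1 + 3 t) and CD as C + s(D − C) = (-3 + 6 s, -4 + 6 s). Solve the linear system for (t, s). Determinant = 36 ≠ 0, so a unique intersection of the containing lines exists. Solution: t = 0, s = 5/6 — both in [0, 1], so the segments cross. Intersection point: (2, 1).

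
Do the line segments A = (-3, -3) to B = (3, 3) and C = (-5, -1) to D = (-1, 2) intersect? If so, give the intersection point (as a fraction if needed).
No (intersection of containing lines falls outside at least one segment)

Parametrize and solve: t = 7/3, s = 4. At least one of these is outside [0, 1], so the segments do not intersect.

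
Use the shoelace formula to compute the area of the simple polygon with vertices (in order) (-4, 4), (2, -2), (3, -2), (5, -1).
Area = 25/2

Shoelace formula: Area = (1/2) |Σ_i (x_i · y_{i+1} − x_{i+1} · y_i)| (indices mod n). Compute each cross term:
  (-4)(-2) − (2)(4) = 0
  (2)(-2) − (3)(-2) = 2
  (3)(-1) − (5)(-2) = 7
  (5)(4) − (-4)(-1) = 16
Sum = 25, so (signed) Area = 25/2 = 25/2, |Area| = 25/2.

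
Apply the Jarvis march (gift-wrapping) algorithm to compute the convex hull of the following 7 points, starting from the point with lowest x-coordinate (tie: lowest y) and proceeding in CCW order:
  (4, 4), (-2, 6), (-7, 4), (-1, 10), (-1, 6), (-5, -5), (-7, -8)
Hull (CCW) = [(-7, -8), (4, 4), (-1, 10), (-7, 4)]

Jarvis march: at each step, from the current hull vertex p, select the next vertex q as the point such that every other point lies strictly to the left of (or on) the directed line p → q. (Equivalently: for every other point r, the cross product (q − p) × (r − p) ≥ 0.)
Starting point (lowest x, tie lowest y): (-7, -8). Wrap until returning to start. Resulting hull: (-7, -8), (4, 4), (-1, 10), (-7, 4).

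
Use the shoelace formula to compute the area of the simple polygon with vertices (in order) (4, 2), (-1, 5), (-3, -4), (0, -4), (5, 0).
Area = 83/2

Shoelace formula: Area = (1/2) |Σ_i (x_i · y_{i+1} − x_{i+1} · y_i)| (indices mod n). Compute each cross term:
  (4)(5) − (-1)(2) = 22
  (-1)(-4) − (-3)(5) = 19
  (-3)(-4) − (0)(-4) = 12
  (0)(0) − (5)(-4) = 20
  (5)(2) − (4)(0) = 10
Sum = 83, so (signed) Area = 83/2 = 83/2, |Area| = 83/2.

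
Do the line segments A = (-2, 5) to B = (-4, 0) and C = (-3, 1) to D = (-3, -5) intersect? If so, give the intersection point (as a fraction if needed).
No (intersection of containing lines falls outside at least one segment)

Parametrize and solve: t = 1/2, s = -1/4. At least one of these is outside [0, 1], so the segments do not intersect.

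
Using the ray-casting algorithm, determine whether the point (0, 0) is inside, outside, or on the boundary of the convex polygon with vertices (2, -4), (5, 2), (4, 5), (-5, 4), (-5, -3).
The point (0, 0) lies strictly inside the polygon

Cast a horizontal ray to the right from the query point and count how many polygon edges it crosses (each edge strictly once or zero times, handled with the usual half-open convention). 
Parity of crossings → odd ⇒ inside.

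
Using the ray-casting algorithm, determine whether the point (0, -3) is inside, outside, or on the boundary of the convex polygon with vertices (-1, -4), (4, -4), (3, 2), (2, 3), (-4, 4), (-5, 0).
The point (0, -3) lies strictly inside the polygon

Cast a horizontal ray to the right from the query point and count how many polygon edges it crosses (each edge strictly once or zero times, handled with the usual half-open convention). 
Parity of crossings → odd ⇒ inside.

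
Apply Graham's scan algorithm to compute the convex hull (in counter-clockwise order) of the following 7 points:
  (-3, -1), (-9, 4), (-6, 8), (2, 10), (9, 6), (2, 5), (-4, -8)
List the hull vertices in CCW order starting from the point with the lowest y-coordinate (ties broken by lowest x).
Hull (CCW) = [(-4, -8), (9, 6), (2, 10), (-6, 8), (-9, 4)]

Graham scan procedure:
  1. Find the pivot p₀ = point with lowest y (tie → lowest x): (-4, -8).
  2. Sort the remaining points by polar angle around p₀.
  3. Walk through sorted points, maintaining a stack; pop the top while the last three entries make a non-left turn (cross product ≤ 0).
  4. Final stack is the convex hull in CCW order: (-4, -8), (9, 6), (2, 10), (-6, 8), (-9, 4).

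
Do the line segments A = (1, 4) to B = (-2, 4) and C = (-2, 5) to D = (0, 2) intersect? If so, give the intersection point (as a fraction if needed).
Yes; intersection at (-4/3, 4) (t = 7/9 on AB, s = 1/3 on CD)

Parametrize AB as A + t(B − A) = (1 + -3 t, 4 + 0 t) and CD as C + s(D − C) = (-2 + 2 s, 5 + -3 s). Solve the linear system for (t, s). Determinant = -9 ≠ 0, so a unique intersection of the containing lines exists. Solution: t = 7/9, s = 1/3 — both in [0, 1], so the segments cross. Intersection point: (-4/3, 4).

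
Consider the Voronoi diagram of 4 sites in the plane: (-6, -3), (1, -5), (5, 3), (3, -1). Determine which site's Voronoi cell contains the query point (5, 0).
Nearest site = (3, -1)

The Voronoi cell of site s contains exactly those query points closer to s than to any other site. Compute squared distances from q = (5, 0) to each site:
  (3 − 5)² + (-1 − 0)² = 5
  (5 − 5)² + (3 − 0)² = 9
  (1 − 5)² + (-5 − 0)² = 41
  (-6 − 5)² + (-3 − 0)² = 130
Minimum is attained by (3, -1), so q lies in its Voronoi cell.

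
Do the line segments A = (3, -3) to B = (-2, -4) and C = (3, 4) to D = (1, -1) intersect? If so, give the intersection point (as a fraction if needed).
No (intersection of containing lines falls outside at least one segment)

Parametrize and solve: t = 14/23, s = 35/23. At least one of these is outside [0, 1], so the segments do not intersect.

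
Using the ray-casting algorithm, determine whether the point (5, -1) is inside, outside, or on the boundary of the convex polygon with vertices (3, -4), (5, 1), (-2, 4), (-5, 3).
The point (5, -1) lies strictly outside the polygon

Cast a horizontal ray to the right from the query point and count how many polygon edges it crosses (each edge strictly once or zero times, handled with the usual half-open convention). 
Parity of crossings → even ⇒ outside.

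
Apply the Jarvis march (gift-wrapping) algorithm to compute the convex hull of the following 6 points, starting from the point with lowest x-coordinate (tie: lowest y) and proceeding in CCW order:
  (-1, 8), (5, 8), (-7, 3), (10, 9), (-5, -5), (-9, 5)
Hull (CCW) = [(-9, 5), (-5, -5), (10, 9), (-1, 8)]

Jarvis march: at each step, from the current hull vertex p, select the next vertex q as the point such that every other point lies strictly to the left of (or on) the directed line p → q. (Equivalently: for every other point r, the cross product (q − p) × (r − p) ≥ 0.)
Starting point (lowest x, tie lowest y): (-9, 5). Wrap until returning to start. Resulting hull: (-9, 5), (-5, -5), (10, 9), (-1, 8).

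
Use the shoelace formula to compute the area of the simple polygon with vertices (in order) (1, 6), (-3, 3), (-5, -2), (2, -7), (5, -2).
Area = 72

Shoelace formula: Area = (1/2) |Σ_i (x_i · y_{i+1} − x_{i+1} · y_i)| (indices mod n). Compute each cross term:
  (1)(3) − (-3)(6) = 21
  (-3)(-2) − (-5)(3) = 21
  (-5)(-7) − (2)(-2) = 39
  (2)(-2) − (5)(-7) = 31
  (5)(6) − (1)(-2) = 32
Sum = 144, so (signed) Area = 144/2 = 72, |Area| = 72.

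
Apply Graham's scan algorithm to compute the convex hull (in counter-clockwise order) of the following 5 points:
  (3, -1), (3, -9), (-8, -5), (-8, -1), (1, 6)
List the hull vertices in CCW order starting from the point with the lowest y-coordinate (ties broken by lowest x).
Hull (CCW) = [(3, -9), (3, -1), (1, 6), (-8, -1), (-8, -5)]

Graham scan procedure:
  1. Find the pivot p₀ = point with lowest y (tie → lowest x): (3, -9).
  2. Sort the remaining points by polar angle around p₀.
  3. Walk through sorted points, maintaining a stack; pop the top while the last three entries make a non-left turn (cross product ≤ 0).
  4. Final stack is the convex hull in CCW order: (3, -9), (3, -1), (1, 6), (-8, -1), (-8, -5).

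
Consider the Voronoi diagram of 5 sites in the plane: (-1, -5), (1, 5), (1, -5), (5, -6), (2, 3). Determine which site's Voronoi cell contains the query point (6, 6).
Nearest site = (2, 3)

The Voronoi cell of site s contains exactly those query points closer to s than to any other site. Compute squared distances from q = (6, 6) to each site:
  (2 − 6)² + (3 − 6)² = 25
  (1 − 6)² + (5 − 6)² = 26
  (5 − 6)² + (-6 − 6)² = 145
  (1 − 6)² + (-5 − 6)² = 146
  (-1 − 6)² + (-5 − 6)² = 170
Minimum is attained by (2, 3), so q lies in its Voronoi cell.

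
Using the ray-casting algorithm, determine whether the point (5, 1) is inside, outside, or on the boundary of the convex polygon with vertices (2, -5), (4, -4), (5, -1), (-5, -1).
The point (5, 1) lies strictly outside the polygon

Cast a horizontal ray to the right from the query point and count how many polygon edges it crosses (each edge strictly once or zero times, handled with the usual half-open convention). 
Parity of crossings → even ⇒ outside.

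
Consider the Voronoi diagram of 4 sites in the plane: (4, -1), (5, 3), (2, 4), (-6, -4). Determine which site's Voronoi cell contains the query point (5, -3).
Nearest site = (4, -1)

The Voronoi cell of site s contains exactly those query points closer to s than to any other site. Compute squared distances from q = (5, -3) to each site:
  (4 − 5)² + (-1 − -3)² = 5
  (5 − 5)² + (3 − -3)² = 36
  (2 − 5)² + (4 − -3)² = 58
  (-6 − 5)² + (-4 − -3)² = 122
Minimum is attained by (4, -1), so q lies in its Voronoi cell.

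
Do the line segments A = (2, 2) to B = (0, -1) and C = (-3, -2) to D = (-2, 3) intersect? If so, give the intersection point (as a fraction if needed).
No (intersection of containing lines falls outside at least one segment)

Parametrize and solve: t = 3, s = -1. At least one of these is outside [0, 1], so the segments do not intersect.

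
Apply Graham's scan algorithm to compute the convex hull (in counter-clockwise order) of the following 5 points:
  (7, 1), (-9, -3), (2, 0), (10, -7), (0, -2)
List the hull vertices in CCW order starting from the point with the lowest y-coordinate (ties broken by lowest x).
Hull (CCW) = [(10, -7), (7, 1), (2, 0), (-9, -3)]

Graham scan procedure:
  1. Find the pivot p₀ = point with lowest y (tie → lowest x): (10, -7).
  2. Sort the remaining points by polar angle around p₀.
  3. Walk through sorted points, maintaining a stack; pop the top while the last three entries make a non-left turn (cross product ≤ 0).
  4. Final stack is the convex hull in CCW order: (10, -7), (7, 1), (2, 0), (-9, -3).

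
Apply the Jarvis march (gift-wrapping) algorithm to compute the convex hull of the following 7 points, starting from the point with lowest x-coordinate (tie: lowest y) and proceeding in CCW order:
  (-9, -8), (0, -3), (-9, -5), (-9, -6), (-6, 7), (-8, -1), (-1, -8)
Hull (CCW) = [(-9, -8), (-1, -8), (0, -3), (-6, 7), (-9, -5)]

Jarvis march: at each step, from the current hull vertex p, select the next vertex q as the point such that every other point lies strictly to the left of (or on) the directed line p → q. (Equivalently: for every other point r, the cross product (q − p) × (r − p) ≥ 0.)
Starting point (lowest x, tie lowest y): (-9, -8). Wrap until returning to start. Resulting hull: (-9, -8), (-1, -8), (0, -3), (-6, 7), (-9, -5).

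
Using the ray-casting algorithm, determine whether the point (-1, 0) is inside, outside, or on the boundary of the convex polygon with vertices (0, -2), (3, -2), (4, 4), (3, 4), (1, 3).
The point (-1, 0) lies strictly outside the polygon

Cast a horizontal ray to the right from the query point and count how many polygon edges it crosses (each edge strictly once or zero times, handled with the usual half-open convention). 
Parity of crossings → even ⇒ outside.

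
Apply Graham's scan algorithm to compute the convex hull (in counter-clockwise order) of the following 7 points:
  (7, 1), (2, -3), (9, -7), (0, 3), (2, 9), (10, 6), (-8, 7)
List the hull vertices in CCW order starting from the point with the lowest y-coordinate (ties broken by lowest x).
Hull (CCW) = [(9, -7), (10, 6), (2, 9), (-8, 7), (2, -3)]

Graham scan procedure:
  1. Find the pivot p₀ = point with lowest y (tie → lowest x): (9, -7).
  2. Sort the remaining points by polar angle around p₀.
  3. Walk through sorted points, maintaining a stack; pop the top while the last three entries make a non-left turn (cross product ≤ 0).
  4. Final stack is the convex hull in CCW order: (9, -7), (10, 6), (2, 9), (-8, 7), (2, -3).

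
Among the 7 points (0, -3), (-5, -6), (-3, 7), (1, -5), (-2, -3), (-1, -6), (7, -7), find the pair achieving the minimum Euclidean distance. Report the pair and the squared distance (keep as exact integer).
Pair = ((0, -3), (-2, -3)); squared distance = 4

Compute all C(7, 2) = 21 pairwise squared distances (x_i − x_j)² + (y_i − y_j)². The minimum is 4, attained by the pair ((0, -3), (-2, -3)).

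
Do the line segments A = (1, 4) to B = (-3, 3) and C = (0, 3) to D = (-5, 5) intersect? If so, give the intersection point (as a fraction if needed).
Yes; intersection at (-15/13, 45/13) (t = 7/13 on AB, s = 3/13 on CD)

Parametrize AB as A + t(B − A) = (1 + -4 t, 4 + -1 t) and CD as C + s(D − C) = (0 + -5 s, 3 + 2 s). Solve the linear system for (t, s). Determinant = 13 ≠ 0, so a unique intersection of the containing lines exists. Solution: t = 7/13, s = 3/13 — both in [0, 1], so the segments cross. Intersection point: (-15/13, 45/13).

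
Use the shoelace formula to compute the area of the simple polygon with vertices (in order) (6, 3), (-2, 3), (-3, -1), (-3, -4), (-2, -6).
Area = 42

Shoelace formula: Area = (1/2) |Σ_i (x_i · y_{i+1} − x_{i+1} · y_i)| (indices mod n). Compute each cross term:
  (6)(3) − (-2)(3) = 24
  (-2)(-1) − (-3)(3) = 11
  (-3)(-4) − (-3)(-1) = 9
  (-3)(-6) − (-2)(-4) = 10
  (-2)(3) − (6)(-6) = 30
Sum = 84, so (signed) Area = 84/2 = 42, |Area| = 42.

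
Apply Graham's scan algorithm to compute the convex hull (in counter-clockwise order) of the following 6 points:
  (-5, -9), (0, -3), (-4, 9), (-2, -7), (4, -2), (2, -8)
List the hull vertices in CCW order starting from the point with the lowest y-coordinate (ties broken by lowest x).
Hull (CCW) = [(-5, -9), (2, -8), (4, -2), (-4, 9)]

Graham scan procedure:
  1. Find the pivot p₀ = point with lowest y (tie → lowest x): (-5, -9).
  2. Sort the remaining points by polar angle around p₀.
  3. Walk through sorted points, maintaining a stack; pop the top while the last three entries make a non-left turn (cross product ≤ 0).
  4. Final stack is the convex hull in CCW order: (-5, -9), (2, -8), (4, -2), (-4, 9).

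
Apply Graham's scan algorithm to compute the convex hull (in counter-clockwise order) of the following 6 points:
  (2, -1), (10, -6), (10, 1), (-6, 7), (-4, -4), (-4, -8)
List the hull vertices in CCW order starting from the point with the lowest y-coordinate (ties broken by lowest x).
Hull (CCW) = [(-4, -8), (10, -6), (10, 1), (-6, 7)]

Graham scan procedure:
  1. Find the pivot p₀ = point with lowest y (tie → lowest x): (-4, -8).
  2. Sort the remaining points by polar angle around p₀.
  3. Walk through sorted points, maintaining a stack; pop the top while the last three entries make a non-left turn (cross product ≤ 0).
  4. Final stack is the convex hull in CCW order: (-4, -8), (10, -6), (10, 1), (-6, 7).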